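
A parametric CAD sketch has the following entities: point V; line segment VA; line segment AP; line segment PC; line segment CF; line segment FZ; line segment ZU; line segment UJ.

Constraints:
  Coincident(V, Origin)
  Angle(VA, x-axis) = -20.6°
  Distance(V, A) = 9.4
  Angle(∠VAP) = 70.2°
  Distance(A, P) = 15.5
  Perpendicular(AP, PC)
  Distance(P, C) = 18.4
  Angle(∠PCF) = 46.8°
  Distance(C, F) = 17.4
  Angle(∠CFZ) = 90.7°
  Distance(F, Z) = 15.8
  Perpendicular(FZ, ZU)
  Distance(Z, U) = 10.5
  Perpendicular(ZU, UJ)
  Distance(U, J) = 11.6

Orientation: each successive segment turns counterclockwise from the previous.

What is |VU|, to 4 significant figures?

19.33

V is at the origin; VA runs at -20.6° with length 9.4, so A = (8.799, -3.307). ∠VAP = 70.2° gives AP at 89.20° from the x-axis; with |AP| = 15.5, P = (9.015, 12.19). AP ⟂ PC, so PC runs at 179.2°; with |PC| = 18.4, C = (-9.383, 12.45). ∠PCF = 46.8° gives CF at -47.60° from the x-axis; with |CF| = 17.4, F = (2.350, -0.4010). ∠CFZ = 90.7° gives FZ at 41.70° from the x-axis; with |FZ| = 15.8, Z = (14.15, 10.11). FZ is perpendicular to ZU, so ZU runs at 131.7°; with |ZU| = 10.5, U = (7.162, 17.95). Then |VU| = |U − V| = 19.33.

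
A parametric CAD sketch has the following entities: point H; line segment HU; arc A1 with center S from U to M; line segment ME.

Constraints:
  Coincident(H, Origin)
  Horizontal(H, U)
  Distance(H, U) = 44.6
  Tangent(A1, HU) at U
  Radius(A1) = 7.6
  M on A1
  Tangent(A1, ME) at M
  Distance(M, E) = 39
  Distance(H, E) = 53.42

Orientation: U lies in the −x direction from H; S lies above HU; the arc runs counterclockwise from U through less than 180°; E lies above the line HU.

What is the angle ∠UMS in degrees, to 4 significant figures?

50.52°

Checks: |SM| = 7.600 ✓; ∠(SM, ME) = 90.00° ✓; |ME| = 39.00 ✓; |HE| = 53.42 ✓.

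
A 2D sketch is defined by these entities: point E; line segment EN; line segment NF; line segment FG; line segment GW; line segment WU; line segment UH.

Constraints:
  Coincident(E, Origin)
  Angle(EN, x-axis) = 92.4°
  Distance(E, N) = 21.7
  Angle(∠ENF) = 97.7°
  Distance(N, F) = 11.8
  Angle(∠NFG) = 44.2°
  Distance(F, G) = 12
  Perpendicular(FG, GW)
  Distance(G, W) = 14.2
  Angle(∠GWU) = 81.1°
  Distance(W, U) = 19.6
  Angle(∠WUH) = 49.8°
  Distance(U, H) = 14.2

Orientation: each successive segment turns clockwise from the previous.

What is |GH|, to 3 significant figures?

8.83

E is at the origin; EN runs at 92.4° with length 21.7, so N = (-0.909, 21.7). ∠ENF = 97.7° gives NF at 10.1° from the x-axis; with |NF| = 11.8, F = (10.7, 23.8). ∠NFG = 44.2° gives FG at -126° from the x-axis; with |FG| = 12.0, G = (3.71, 14.0). The perpendicularity gives GW at right angles to FG, so GW runs at 144°; with |GW| = 14.2, W = (-7.83, 22.3). ∠GWU = 81.1° gives WU at 45.4° from the x-axis; with |WU| = 19.6, U = (5.94, 36.2). ∠WUH = 49.8° gives UH at -84.8° from the x-axis; with |UH| = 14.2, H = (7.22, 22.1). Then |GH| = |H − G| = 8.83.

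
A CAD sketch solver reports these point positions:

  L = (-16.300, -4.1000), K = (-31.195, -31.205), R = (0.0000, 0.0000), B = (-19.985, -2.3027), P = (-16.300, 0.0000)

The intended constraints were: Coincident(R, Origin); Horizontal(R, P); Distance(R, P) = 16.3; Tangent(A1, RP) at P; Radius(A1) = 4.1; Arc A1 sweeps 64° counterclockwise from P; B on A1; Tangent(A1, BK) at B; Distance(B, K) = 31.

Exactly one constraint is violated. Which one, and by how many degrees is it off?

Tangent(A1, BK) at B — off by 4.80°.

R = (0.00, 0.00) ✓; R.y = 0.00, P.y = 0.00 ✓; |RP| = 16.30 ✓; ∠(LP, PR) = 90.00° ✓; |LP| = 4.100 ✓; bearing(L→B) − bearing(L→P) = 64.00° ✓; |LB| = 4.100 ✓; ∠(LB, BK) = 85.20° ✗; |BK| = 31.00 ✓.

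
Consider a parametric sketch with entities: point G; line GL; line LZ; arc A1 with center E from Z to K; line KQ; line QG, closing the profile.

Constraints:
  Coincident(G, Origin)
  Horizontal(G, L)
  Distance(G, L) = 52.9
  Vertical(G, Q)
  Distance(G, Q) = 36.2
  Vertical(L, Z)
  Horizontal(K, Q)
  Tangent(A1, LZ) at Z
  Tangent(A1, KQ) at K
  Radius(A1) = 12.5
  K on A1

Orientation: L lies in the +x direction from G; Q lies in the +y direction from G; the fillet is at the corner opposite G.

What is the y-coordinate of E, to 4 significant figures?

23.70

G is at the origin; GL is horizontal with |GL| = 52.9 and L on the +x side, so L = (52.90, 0.000). G and Q share the same x with |GQ| = 36.2 and Q on the +y side, so Q = (0.000, 36.20). The virtual corner opposite G is at (52.90, 36.20). A1 meets LZ tangentially, so EZ is at right angles to LZ and tangency of A1 to KQ means the radius EK is perpendicular to KQ, with radius 12.5, so the center E sits 12.5 in from both sides at E = (40.40, 23.70). So E.y = 23.70.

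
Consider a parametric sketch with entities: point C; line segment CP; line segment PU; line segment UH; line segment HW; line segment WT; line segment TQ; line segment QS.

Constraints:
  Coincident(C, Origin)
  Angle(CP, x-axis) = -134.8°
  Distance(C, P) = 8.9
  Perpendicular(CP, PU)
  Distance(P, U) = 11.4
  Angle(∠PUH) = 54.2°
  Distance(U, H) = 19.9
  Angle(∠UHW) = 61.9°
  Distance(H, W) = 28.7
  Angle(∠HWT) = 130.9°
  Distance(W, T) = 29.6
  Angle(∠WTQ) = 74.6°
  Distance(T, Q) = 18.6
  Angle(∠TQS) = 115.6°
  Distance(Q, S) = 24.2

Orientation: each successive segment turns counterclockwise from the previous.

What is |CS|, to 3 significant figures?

13.3

C is at the origin; CP runs at -134.8° with length 8.9, so P = (-6.27, -6.32). CP ⟂ PU, so PU runs at -44.8°; with |PU| = 11.4, U = (1.82, -14.3). ∠PUH = 54.2° gives UH at 81.0° from the x-axis; with |UH| = 19.9, H = (4.93, 5.31). ∠UHW = 61.9° gives HW at -161° from the x-axis; with |HW| = 28.7, W = (-22.2, -4.08). ∠HWT = 130.9° gives WT at -112° from the x-axis; with |WT| = 29.6, T = (-33.2, -31.6). ∠WTQ = 74.6° gives TQ at -6.40° from the x-axis; with |TQ| = 18.6, Q = (-14.7, -33.6). ∠TQS = 115.6° gives QS at 58.0° from the x-axis; with |QS| = 24.2, S = (-1.87, -13.1). Then |CS| = |S − C| = 13.3.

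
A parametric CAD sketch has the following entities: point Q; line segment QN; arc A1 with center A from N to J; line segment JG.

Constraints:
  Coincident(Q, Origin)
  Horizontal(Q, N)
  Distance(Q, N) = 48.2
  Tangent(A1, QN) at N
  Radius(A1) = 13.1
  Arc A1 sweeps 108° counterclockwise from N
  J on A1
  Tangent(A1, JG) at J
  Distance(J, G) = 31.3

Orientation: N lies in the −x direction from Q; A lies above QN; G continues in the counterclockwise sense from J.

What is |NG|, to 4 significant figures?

47.00

Q is at the origin; Q and N share the same y with |QN| = 48.2 and N on the −x side, so N = (-48.20, 0.000). The tangent condition forces AN to be normal to QN, so A = N + (0, 13.1) = (-48.20, 13.10). On A1, N sits at bearing -90° from A; a 108° counterclockwise sweep puts J at bearing 18°, so J = A + 13.1·(cos 18°, sin 18°) = (-35.74, 17.15). Tangency of A1 to JG means the radius AJ is perpendicular to JG, so JG runs along (−sin 18°, cos 18°); with |JG| = 31.3, G = (-45.41, 46.92). Then |NG| = |G − N| = 47.00.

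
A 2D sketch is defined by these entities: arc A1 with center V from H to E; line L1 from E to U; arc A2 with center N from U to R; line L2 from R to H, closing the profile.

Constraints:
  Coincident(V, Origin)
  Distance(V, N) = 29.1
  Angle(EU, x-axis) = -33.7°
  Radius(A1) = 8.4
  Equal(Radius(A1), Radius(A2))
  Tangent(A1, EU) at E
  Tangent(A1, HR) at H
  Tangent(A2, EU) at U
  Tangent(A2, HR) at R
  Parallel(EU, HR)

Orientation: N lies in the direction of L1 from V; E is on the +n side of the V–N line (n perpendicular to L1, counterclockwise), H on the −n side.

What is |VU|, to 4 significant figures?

30.29

The slot axis is L1's direction at -33.7°, so u = (cos -33.7°, sin -33.7°) = (0.8320, -0.5548) and n = (−sin -33.7°, cos -33.7°) = (0.5548, 0.8320). V is at the origin and N lies 29.1 along u from V, so N = 29.1·u = (24.21, -16.15). Tangency of A1 to both parallel lines with radius 8.4 puts E and H at V ± 8.4·n: E = (4.661, 6.988), H = (-4.661, -6.988). Equal radii place U and R the same way about N: U = N + 8.4·n = (28.87, -9.158), R = N − 8.4·n = (19.55, -23.13). Then |VU| = |U − V| = 30.29.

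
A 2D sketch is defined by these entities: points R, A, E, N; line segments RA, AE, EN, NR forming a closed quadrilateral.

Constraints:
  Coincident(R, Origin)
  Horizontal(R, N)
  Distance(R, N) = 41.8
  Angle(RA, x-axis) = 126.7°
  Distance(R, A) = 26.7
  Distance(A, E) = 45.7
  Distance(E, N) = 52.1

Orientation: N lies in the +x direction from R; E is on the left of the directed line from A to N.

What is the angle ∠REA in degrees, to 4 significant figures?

30.62°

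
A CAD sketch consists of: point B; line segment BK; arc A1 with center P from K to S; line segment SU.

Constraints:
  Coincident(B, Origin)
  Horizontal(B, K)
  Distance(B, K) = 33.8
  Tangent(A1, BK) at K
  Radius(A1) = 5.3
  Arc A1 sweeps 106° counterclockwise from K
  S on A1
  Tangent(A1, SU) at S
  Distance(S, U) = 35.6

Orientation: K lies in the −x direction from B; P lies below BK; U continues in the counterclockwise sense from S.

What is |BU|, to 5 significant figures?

50.252

B is at the origin; B and K share the same y with |BK| = 33.8 and K on the −x side, so K = (-33.800, 0.0000). Tangency of A1 to BK means the radius PK is perpendicular to BK, so P = K + (0, -5.3) = (-33.800, -5.3000). On A1, K sits at bearing 90° from P; a 106° counterclockwise sweep puts S at bearing 196°, so S = P + 5.3·(cos 196°, sin 196°) = (-38.895, -6.7609). Since A1 is tangent to SU there, PS ⟂ SU, so SU runs along (−sin 196°, cos 196°); with |SU| = 35.6, U = (-29.082, -40.982). Then |BU| = |U − B| = 50.252.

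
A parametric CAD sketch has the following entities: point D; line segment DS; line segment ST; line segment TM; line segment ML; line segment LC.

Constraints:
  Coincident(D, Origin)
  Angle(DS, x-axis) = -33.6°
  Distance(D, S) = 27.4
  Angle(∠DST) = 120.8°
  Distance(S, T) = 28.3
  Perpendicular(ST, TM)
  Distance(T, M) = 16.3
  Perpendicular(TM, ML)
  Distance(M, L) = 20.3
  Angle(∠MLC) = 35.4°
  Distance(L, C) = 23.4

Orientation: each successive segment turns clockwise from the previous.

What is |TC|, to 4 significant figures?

3.006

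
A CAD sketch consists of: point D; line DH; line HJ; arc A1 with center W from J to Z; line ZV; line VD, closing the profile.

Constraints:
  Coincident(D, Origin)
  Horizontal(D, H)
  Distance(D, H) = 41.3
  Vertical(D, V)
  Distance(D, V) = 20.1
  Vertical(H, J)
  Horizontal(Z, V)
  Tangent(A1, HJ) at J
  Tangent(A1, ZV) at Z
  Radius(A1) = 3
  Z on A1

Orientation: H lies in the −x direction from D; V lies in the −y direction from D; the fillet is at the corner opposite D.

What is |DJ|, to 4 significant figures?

44.70

The virtual corner opposite D is at (-41.30, -20.10). A1 meets HJ tangentially, so WJ is at right angles to HJ and tangency of A1 to ZV means the radius WZ is perpendicular to ZV, with radius 3.0, so the center W sits 3.0 in from both sides at W = (-38.30, -17.10). That places the tangent points at J = (-41.30, -17.10) on HJ and Z = (-38.30, -20.10) on ZV. Then |DJ| = |J − D| = 44.70.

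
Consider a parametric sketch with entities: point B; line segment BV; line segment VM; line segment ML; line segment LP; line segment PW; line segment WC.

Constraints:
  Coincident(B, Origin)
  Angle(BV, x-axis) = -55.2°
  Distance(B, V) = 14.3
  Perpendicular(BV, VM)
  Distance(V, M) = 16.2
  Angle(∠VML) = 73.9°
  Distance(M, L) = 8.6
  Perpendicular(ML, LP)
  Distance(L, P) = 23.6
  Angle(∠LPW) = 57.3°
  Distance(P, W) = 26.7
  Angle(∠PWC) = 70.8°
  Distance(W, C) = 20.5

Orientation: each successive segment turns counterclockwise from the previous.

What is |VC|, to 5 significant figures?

19.168

B is at the origin; BV runs at -55.2° with length 14.3, so V = (8.1612, -11.742). BV ⟂ VM, so VM runs at 34.800°; with |VM| = 16.2, M = (21.464, -2.4969). ∠VML = 73.9° gives ML at 140.90° from the x-axis; with |ML| = 8.6, L = (14.790, 2.9269). The perpendicularity gives LP at right angles to ML, so LP runs at -129.10°; with |LP| = 23.6, P = (-0.094127, -15.388). ∠LPW = 57.3° gives PW at -6.4000° from the x-axis; with |PW| = 26.7, W = (26.439, -18.364). ∠PWC = 70.8° gives WC at 102.80° from the x-axis; with |WC| = 20.5, C = (21.898, 1.6266). Then |VC| = |C − V| = 19.168.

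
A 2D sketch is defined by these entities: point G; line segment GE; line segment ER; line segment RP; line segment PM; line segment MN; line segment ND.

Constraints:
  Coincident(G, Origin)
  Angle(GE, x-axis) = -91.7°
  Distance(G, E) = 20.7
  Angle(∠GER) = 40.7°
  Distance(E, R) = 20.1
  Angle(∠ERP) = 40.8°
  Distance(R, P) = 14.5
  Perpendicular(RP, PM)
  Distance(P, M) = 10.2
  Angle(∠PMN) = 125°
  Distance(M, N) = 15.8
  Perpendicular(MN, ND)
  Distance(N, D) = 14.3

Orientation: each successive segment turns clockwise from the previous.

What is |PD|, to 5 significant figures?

22.452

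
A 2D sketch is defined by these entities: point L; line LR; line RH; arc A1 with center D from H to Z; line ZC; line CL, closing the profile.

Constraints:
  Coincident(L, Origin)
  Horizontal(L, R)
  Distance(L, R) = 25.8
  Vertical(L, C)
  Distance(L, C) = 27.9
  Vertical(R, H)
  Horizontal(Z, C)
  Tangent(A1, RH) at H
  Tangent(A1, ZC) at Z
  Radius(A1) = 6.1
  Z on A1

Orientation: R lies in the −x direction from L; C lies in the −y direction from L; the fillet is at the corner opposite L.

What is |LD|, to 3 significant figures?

29.4

L and C share the same x with |LC| = 27.9 and C on the −y side, so C = (0.00, -27.9). The virtual corner opposite L is at (-25.8, -27.9). Since A1 is tangent to RH there, DH ⟂ RH and tangency of A1 to ZC means the radius DZ is perpendicular to ZC, with radius 6.1, so the center D sits 6.1 in from both sides at D = (-19.7, -21.8). Then |LD| = |D − L| = 29.4.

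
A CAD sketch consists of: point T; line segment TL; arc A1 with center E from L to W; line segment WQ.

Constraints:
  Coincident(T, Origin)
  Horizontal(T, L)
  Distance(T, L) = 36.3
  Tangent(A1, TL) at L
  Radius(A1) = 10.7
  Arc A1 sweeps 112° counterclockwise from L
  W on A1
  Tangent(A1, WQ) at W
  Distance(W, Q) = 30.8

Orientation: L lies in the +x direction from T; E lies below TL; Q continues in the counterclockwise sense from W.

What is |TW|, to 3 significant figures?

30.2

T is at the origin; TL is horizontal with |TL| = 36.3 and L on the +x side, so L = (36.3, 0.00). Since A1 is tangent to TL there, EL ⟂ TL, so E = L + (0, -10.7) = (36.3, -10.7). On A1, L sits at bearing 90° from E; a 112° counterclockwise sweep puts W at bearing 202°, so W = E + 10.7·(cos 202°, sin 202°) = (26.4, -14.7). Then |TW| = |W − T| = 30.2.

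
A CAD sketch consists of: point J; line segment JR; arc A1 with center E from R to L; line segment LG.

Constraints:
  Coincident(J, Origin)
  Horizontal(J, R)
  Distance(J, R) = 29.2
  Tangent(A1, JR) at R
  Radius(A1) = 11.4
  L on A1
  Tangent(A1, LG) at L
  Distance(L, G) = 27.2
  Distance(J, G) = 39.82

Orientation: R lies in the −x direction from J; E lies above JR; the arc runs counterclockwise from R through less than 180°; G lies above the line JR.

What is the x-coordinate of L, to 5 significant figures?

-17.882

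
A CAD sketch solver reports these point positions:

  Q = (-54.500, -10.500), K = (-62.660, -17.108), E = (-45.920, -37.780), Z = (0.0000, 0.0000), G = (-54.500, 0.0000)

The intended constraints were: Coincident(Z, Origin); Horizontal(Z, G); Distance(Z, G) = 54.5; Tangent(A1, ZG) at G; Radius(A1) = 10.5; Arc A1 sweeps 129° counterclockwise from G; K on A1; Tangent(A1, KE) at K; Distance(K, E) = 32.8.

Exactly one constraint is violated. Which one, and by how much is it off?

Distance(K, E) = 32.8 — off by 6.20.

Z = (0.00, 0.00) ✓; Z.y = 0.00, G.y = 0.00 ✓; |ZG| = 54.50 ✓; ∠(QG, GZ) = 90.00° ✓; |QG| = 10.50 ✓; bearing(Q→K) − bearing(Q→G) = 129.0° ✓; |QK| = 10.50 ✓; ∠(QK, KE) = 90.00° ✓; |KE| = 26.60 ✗.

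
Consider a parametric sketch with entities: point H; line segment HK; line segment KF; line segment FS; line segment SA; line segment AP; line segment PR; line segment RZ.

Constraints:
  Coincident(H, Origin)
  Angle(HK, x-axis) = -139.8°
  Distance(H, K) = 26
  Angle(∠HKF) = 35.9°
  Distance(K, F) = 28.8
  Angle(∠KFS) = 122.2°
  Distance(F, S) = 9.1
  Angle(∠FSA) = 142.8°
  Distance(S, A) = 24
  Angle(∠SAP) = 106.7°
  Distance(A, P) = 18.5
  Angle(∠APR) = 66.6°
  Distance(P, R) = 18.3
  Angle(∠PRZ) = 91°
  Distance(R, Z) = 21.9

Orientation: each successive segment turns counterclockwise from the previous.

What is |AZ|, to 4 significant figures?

12.36

H is at the origin; HK runs at -139.8° with length 26.0, so K = (-19.86, -16.78). ∠HKF = 35.9° gives KF at 4.300° from the x-axis; with |KF| = 28.8, F = (8.860, -14.62). ∠KFS = 122.2° gives FS at 62.10° from the x-axis; with |FS| = 9.1, S = (13.12, -6.580). ∠FSA = 142.8° gives SA at 99.30° from the x-axis; with |SA| = 24.0, A = (9.240, 17.10). ∠SAP = 106.7° gives AP at 172.6° from the x-axis; with |AP| = 18.5, P = (-9.106, 19.49). ∠APR = 66.6° gives PR at -74.00° from the x-axis; with |PR| = 18.3, R = (-4.062, 1.896). ∠PRZ = 91.0° gives RZ at 15.00° from the x-axis; with |RZ| = 21.9, Z = (17.09, 7.564). Then |AZ| = |Z − A| = 12.36.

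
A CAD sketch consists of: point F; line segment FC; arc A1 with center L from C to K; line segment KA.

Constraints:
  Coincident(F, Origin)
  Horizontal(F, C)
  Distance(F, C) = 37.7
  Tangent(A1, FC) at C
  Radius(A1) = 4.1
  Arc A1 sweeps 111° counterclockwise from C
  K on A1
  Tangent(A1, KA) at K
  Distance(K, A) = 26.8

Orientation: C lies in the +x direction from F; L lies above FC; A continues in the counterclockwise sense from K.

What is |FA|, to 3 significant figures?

44.2

F is at the origin; FC is horizontal with |FC| = 37.7 and C on the +x side, so C = (37.7, 0.00). A1 meets FC tangentially, so LC is at right angles to FC, so L = C + (0, 4.1) = (37.7, 4.10). On A1, C sits at bearing -90° from L; a 111° counterclockwise sweep puts K at bearing 21°, so K = L + 4.1·(cos 21°, sin 21°) = (41.5, 5.57). Since A1 is tangent to KA there, LK ⟂ KA, so KA runs along (−sin 21°, cos 21°); with |KA| = 26.8, A = (31.9, 30.6). Then |FA| = |A − F| = 44.2.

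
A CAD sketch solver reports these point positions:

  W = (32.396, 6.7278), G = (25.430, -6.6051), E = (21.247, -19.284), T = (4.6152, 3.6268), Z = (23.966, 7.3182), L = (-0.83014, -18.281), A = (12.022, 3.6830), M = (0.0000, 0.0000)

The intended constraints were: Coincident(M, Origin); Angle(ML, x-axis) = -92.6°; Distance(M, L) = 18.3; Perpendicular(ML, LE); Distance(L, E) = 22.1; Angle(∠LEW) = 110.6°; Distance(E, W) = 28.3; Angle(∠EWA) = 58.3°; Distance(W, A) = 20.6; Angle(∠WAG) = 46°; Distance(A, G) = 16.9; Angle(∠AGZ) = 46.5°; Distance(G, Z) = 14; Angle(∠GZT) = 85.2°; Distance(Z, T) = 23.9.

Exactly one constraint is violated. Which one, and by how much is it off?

Distance(Z, T) = 23.9 — off by 4.20.

M = (0.00, 0.00) ✓; ML at -92.60° ✓; |ML| = 18.30 ✓; ∠(ML, LE) = 90.00° ✓; |LE| = 22.10 ✓; ∠LEW = 110.6° ✓; |EW| = 28.30 ✓; ∠EWA = 58.30° ✓; |WA| = 20.60 ✓; ∠WAG = 46.00° ✓; |AG| = 16.90 ✓; ∠AGZ = 46.50° ✓; |GZ| = 14.00 ✓; ∠GZT = 85.20° ✓; |ZT| = 19.70 ✗.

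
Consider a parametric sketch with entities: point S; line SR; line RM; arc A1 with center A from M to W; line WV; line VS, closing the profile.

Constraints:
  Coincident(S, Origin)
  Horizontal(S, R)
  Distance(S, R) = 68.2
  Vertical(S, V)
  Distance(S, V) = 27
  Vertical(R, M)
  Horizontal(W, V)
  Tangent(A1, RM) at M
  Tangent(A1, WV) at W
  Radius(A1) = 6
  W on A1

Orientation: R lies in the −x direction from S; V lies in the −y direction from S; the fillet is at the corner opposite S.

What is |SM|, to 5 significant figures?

71.360

The virtual corner opposite S is at (-68.200, -27.000). Since A1 is tangent to RM there, AM ⟂ RM and since A1 is tangent to WV there, AW ⟂ WV, with radius 6.0, so the center A sits 6.0 in from both sides at A = (-62.200, -21.000). That places the tangent points at M = (-68.200, -21.000) on RM and W = (-62.200, -27.000) on WV. Then |SM| = |M − S| = 71.360.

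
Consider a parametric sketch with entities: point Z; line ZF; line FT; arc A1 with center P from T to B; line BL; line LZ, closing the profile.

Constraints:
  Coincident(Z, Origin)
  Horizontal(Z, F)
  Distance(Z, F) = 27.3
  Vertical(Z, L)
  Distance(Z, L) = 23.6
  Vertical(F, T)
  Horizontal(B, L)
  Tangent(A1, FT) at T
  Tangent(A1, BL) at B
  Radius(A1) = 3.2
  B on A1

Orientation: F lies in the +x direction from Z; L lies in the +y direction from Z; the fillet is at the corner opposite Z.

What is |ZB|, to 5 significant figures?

33.731

Z is at the origin; ZF is horizontal with |ZF| = 27.3 and F on the +x side, so F = (27.300, 0.0000). Z and L share the same x with |ZL| = 23.6 and L on the +y side, so L = (0.0000, 23.600). The virtual corner opposite Z is at (27.300, 23.600). The tangent condition forces PT to be normal to FT and tangency of A1 to BL means the radius PB is perpendicular to BL, with radius 3.2, so the center P sits 3.2 in from both sides at P = (24.100, 20.400). That places the tangent points at T = (27.300, 20.400) on FT and B = (24.100, 23.600) on BL. Then |ZB| = |B − Z| = 33.731.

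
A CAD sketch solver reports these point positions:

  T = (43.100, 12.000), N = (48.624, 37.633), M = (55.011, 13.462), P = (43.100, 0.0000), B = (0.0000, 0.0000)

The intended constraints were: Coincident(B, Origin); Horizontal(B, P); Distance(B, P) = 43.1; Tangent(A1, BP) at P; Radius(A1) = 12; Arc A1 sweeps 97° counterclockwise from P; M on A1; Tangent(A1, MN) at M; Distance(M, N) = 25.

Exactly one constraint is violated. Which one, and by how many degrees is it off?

Tangent(A1, MN) at M — off by 7.80°.

B = (0.00, 0.00) ✓; B.y = 0.00, P.y = 0.00 ✓; |BP| = 43.10 ✓; ∠(TP, PB) = 90.00° ✓; |TP| = 12.00 ✓; bearing(T→M) − bearing(T→P) = 97.00° ✓; |TM| = 12.00 ✓; ∠(TM, MN) = 82.20° ✗; |MN| = 25.00 ✓.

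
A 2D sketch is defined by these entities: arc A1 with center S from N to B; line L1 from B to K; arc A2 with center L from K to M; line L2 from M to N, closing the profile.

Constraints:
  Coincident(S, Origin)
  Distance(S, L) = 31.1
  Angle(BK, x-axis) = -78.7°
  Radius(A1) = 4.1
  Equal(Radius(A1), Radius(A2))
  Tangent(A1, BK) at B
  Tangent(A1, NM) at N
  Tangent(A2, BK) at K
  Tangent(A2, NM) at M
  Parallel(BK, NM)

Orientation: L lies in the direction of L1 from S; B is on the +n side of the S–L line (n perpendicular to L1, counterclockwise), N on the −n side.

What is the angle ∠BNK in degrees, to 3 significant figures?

75.2°

Tangency of A1 to both parallel lines with radius 4.1 puts B and N at S ± 4.1·n: B = (4.02, 0.803), N = (-4.02, -0.803). Equal radii place K and M the same way about L: K = L + 4.1·n = (10.1, -29.7), M = L − 4.1·n = (2.07, -31.3). Then cos ∠BNK = NB·NK / (|NB||NK|), giving 75.2°.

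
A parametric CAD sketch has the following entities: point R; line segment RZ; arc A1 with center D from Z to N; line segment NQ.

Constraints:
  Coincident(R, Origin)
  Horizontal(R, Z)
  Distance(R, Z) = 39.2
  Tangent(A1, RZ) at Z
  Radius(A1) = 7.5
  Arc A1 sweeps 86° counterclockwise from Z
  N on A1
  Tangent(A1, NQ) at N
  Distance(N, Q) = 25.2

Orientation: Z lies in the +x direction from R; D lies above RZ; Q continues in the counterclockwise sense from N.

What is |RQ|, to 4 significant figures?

58.12

R is at the origin; RZ is horizontal with |RZ| = 39.2 and Z on the +x side, so Z = (39.20, 0.000). The tangent condition forces DZ to be normal to RZ, so D = Z + (0, 7.5) = (39.20, 7.500). On A1, Z sits at bearing -90° from D; an 86° counterclockwise sweep puts N at bearing -4°, so N = D + 7.5·(cos -4°, sin -4°) = (46.68, 6.977). Since A1 is tangent to NQ there, DN ⟂ NQ, so NQ runs along (−sin -4°, cos -4°); with |NQ| = 25.2, Q = (48.44, 32.12). Then |RQ| = |Q − R| = 58.12.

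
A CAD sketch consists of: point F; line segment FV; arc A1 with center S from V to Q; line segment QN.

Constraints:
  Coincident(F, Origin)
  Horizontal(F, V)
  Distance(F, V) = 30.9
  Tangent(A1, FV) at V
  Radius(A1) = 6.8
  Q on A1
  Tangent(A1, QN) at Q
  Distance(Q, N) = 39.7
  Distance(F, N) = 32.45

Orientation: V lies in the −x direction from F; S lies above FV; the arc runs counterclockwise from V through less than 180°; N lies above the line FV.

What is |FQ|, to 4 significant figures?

25.85

Checks: |SQ| = 6.800 ✓; ∠(SQ, QN) = 90.00° ✓; |QN| = 39.70 ✓; |FN| = 32.45 ✓.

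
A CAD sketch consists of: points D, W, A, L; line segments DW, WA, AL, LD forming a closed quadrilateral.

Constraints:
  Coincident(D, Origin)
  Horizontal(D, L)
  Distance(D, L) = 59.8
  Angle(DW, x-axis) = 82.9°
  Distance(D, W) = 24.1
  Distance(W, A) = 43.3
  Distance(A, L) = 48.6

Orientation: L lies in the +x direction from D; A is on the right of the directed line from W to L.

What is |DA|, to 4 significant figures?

23.01

Checks: DW at 82.90° ✓; |WA| = 43.30 ✓; |AL| = 48.60 ✓.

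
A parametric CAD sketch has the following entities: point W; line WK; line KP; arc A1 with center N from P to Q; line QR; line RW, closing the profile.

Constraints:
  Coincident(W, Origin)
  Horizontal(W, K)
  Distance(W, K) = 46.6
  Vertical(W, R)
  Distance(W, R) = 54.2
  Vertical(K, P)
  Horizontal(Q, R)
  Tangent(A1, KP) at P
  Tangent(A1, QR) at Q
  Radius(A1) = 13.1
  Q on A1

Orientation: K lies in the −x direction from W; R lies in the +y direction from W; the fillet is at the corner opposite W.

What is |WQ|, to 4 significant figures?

63.72

W is at the origin; WK is horizontal with |WK| = 46.6 and K on the −x side, so K = (-46.60, 0.000). WR is vertical with |WR| = 54.2 and R on the +y side, so R = (0.000, 54.20). The virtual corner opposite W is at (-46.60, 54.20). A1 meets KP tangentially, so NP is at right angles to KP and A1 meets QR tangentially, so NQ is at right angles to QR, with radius 13.1, so the center N sits 13.1 in from both sides at N = (-33.50, 41.10). That places the tangent points at P = (-46.60, 41.10) on KP and Q = (-33.50, 54.20) on QR. Then |WQ| = |Q − W| = 63.72.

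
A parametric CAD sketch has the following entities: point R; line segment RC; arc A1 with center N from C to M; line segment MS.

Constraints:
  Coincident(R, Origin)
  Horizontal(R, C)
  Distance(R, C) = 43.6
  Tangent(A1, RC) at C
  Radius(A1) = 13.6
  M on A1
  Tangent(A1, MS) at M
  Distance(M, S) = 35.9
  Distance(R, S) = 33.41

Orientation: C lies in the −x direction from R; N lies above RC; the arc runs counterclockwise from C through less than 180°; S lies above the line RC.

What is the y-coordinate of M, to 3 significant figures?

4.72

Checks: |NM| = 13.60 ✓; ∠(NM, MS) = 90.00° ✓; |MS| = 35.90 ✓; |RS| = 33.41 ✓.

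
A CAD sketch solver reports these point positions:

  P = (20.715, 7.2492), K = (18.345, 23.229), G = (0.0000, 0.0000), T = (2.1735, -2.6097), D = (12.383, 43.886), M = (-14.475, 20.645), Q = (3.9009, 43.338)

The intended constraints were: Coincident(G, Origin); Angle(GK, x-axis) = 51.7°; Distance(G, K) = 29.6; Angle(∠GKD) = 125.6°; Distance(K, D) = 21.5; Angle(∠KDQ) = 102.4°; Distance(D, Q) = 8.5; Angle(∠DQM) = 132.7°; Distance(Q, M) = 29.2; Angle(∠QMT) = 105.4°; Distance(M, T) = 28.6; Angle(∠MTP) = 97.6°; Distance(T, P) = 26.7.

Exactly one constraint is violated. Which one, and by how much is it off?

Distance(T, P) = 26.7 — off by 5.70.

G = (0.00, 0.00) ✓; GK at 51.70° ✓; |GK| = 29.60 ✓; ∠GKD = 125.6° ✓; |KD| = 21.50 ✓; ∠KDQ = 102.4° ✓; |DQ| = 8.500 ✓; ∠DQM = 132.7° ✓; |QM| = 29.20 ✓; ∠QMT = 105.4° ✓; |MT| = 28.60 ✓; ∠MTP = 97.60° ✓; |TP| = 21.00 ✗.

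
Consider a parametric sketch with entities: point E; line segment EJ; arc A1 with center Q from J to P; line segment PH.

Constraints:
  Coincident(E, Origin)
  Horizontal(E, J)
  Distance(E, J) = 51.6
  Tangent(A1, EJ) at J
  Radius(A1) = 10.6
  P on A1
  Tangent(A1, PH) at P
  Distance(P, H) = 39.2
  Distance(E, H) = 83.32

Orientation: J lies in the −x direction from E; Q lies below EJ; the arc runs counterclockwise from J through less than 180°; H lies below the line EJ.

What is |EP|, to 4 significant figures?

62.69

Checks: E.y = 0.00, J.y = 0.00 ✓; |QP| = 10.60 ✓; ∠(QP, PH) = 90.00° ✓; |PH| = 39.20 ✓; |EH| = 83.32 ✓.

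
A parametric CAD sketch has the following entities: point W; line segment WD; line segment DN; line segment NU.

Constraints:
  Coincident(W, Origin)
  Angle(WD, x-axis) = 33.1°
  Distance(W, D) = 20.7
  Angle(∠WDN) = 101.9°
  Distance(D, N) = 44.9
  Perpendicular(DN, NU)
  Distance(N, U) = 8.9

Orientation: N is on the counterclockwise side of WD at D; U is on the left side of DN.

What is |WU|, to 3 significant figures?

50.5

W is at the origin; WD runs at 33.1° with length 20.7, so D = 20.7·(cos 33.1°, sin 33.1°) = (17.3, 11.3). ∠WDN = 101.9°, so DN runs at 33.1° + (180° − 101.9°) = 111° from the x-axis; with |DN| = 44.9, N = D + 44.9·(cos 111°, sin 111°) = (1.10, 53.2). DN ⟂ NU; with |NU| = 8.9 on the left of DN, U = N + 8.9·(-0.932, -0.362) = (-7.19, 49.9). Then |WU| = |U − W| = 50.5.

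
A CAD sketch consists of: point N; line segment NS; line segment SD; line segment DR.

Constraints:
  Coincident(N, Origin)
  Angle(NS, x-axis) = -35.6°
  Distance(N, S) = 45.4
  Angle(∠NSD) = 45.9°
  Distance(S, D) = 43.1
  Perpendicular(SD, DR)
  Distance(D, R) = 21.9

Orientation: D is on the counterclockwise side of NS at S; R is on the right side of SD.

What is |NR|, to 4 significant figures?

55.70

∠NSD = 45.9°, so SD runs at -35.6° + (180° − 45.9°) = 98.50° from the x-axis; with |SD| = 43.1, D = S + 43.1·(cos 98.50°, sin 98.50°) = (30.54, 16.20). The perpendicularity gives DR at right angles to SD; with |DR| = 21.9 on the right of SD, R = D + 21.9·(0.9890, 0.1478) = (52.20, 19.44). Then |NR| = |R − N| = 55.70.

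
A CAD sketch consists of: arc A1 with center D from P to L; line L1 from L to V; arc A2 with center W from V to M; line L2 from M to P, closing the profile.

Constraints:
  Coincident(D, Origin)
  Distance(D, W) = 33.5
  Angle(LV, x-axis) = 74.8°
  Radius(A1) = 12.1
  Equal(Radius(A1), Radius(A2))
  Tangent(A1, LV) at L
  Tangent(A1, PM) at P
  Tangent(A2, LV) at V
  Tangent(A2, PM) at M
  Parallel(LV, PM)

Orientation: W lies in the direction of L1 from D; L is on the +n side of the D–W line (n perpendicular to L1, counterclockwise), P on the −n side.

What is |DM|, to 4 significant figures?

35.62

The slot axis is L1's direction at 74.8°, so u = (cos 74.8°, sin 74.8°) = (0.2622, 0.9650) and n = (−sin 74.8°, cos 74.8°) = (-0.9650, 0.2622). D is at the origin and W lies 33.5 along u from D, so W = 33.5·u = (8.783, 32.33). Tangency of A1 to both parallel lines with radius 12.1 puts L and P at D ± 12.1·n: L = (-11.68, 3.172), P = (11.68, -3.172). Equal radii place V and M the same way about W: V = W + 12.1·n = (-2.893, 35.50), M = W − 12.1·n = (20.46, 29.16). Then |DM| = |M − D| = 35.62.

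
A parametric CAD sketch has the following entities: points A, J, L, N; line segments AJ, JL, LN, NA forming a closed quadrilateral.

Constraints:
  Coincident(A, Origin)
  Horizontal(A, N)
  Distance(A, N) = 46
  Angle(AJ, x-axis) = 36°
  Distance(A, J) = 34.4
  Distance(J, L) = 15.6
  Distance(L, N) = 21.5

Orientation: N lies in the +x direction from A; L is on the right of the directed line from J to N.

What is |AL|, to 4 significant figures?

25.53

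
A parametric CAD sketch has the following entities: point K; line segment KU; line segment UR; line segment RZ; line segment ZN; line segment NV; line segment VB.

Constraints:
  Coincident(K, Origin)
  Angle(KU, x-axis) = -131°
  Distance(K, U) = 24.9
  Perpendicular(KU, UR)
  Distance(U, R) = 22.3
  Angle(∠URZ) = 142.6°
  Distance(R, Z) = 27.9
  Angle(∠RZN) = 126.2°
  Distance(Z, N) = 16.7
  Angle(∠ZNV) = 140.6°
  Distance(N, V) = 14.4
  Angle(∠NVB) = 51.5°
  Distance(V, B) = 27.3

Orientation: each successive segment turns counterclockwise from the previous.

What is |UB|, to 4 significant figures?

34.51

K is at the origin; KU runs at -131.0° with length 24.9, so U = (-16.34, -18.79). KU ⟂ UR, so UR runs at -41.00°; with |UR| = 22.3, R = (0.4942, -33.42). ∠URZ = 142.6° gives RZ at -3.600° from the x-axis; with |RZ| = 27.9, Z = (28.34, -35.17). ∠RZN = 126.2° gives ZN at 50.20° from the x-axis; with |ZN| = 16.7, N = (39.03, -22.34). ∠ZNV = 140.6° gives NV at 89.60° from the x-axis; with |NV| = 14.4, V = (39.13, -7.944). ∠NVB = 51.5° gives VB at -141.9° from the x-axis; with |VB| = 27.3, B = (17.65, -24.79). Then |UB| = |B − U| = 34.51.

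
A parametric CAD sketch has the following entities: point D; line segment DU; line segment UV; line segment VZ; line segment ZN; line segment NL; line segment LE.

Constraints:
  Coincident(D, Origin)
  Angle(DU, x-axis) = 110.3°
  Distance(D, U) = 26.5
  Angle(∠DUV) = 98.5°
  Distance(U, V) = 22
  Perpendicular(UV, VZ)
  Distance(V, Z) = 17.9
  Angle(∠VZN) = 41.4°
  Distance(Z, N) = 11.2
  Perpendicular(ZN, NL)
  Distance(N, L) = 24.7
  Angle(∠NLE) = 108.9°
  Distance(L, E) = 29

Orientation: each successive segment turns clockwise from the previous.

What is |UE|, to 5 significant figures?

58.796

D is at the origin; DU runs at 110.3° with length 26.5, so U = (-9.1938, 24.854). ∠DUV = 98.5° gives UV at 28.800° from the x-axis; with |UV| = 22.0, V = (10.085, 35.453). UV is perpendicular to VZ, so VZ runs at -61.200°; with |VZ| = 17.9, Z = (18.708, 19.767). ∠VZN = 41.4° gives ZN at 160.20° from the x-axis; with |ZN| = 11.2, N = (8.1705, 23.561). The perpendicularity gives NL at right angles to ZN, so NL runs at 70.200°; with |NL| = 24.7, L = (16.537, 46.800). ∠NLE = 108.9° gives LE at -0.90000° from the x-axis; with |LE| = 29.0, E = (45.534, 46.345). Then |UE| = |E − U| = 58.796.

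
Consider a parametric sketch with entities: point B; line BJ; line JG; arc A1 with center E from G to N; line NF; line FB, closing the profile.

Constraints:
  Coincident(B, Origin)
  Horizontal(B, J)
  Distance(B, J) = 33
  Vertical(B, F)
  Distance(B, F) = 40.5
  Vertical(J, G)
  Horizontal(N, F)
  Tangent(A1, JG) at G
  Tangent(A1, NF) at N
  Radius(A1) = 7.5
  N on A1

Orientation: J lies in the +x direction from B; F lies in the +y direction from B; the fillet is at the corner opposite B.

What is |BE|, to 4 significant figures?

41.70

B is at the origin; B and J share the same y with |BJ| = 33.0 and J on the +x side, so J = (33.00, 0.000). B and F share the same x with |BF| = 40.5 and F on the +y side, so F = (0.000, 40.50). The virtual corner opposite B is at (33.00, 40.50). Since A1 is tangent to JG there, EG ⟂ JG and A1 meets NF tangentially, so EN is at right angles to NF, with radius 7.5, so the center E sits 7.5 in from both sides at E = (25.50, 33.00). Then |BE| = |E − B| = 41.70.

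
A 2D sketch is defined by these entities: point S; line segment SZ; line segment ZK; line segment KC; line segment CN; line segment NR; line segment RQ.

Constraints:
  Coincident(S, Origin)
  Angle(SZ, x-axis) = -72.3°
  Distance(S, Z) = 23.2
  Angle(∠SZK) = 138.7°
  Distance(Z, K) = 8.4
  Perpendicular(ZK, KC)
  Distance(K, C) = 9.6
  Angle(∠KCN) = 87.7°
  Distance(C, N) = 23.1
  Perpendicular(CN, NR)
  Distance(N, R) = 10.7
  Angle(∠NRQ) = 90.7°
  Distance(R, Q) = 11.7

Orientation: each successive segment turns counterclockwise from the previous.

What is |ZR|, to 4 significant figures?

14.39

S is at the origin; SZ runs at -72.3° with length 23.2, so Z = (7.054, -22.10). ∠SZK = 138.7° gives ZK at -31.00° from the x-axis; with |ZK| = 8.4, K = (14.25, -26.43). ZK ⟂ KC, so KC runs at 59.00°; with |KC| = 9.6, C = (19.20, -18.20). ∠KCN = 87.7° gives CN at 151.3° from the x-axis; with |CN| = 23.1, N = (-1.064, -7.106). The perpendicularity gives NR at right angles to CN, so NR runs at -118.7°; with |NR| = 10.7, R = (-6.202, -16.49). Then |ZR| = |R − Z| = 14.39.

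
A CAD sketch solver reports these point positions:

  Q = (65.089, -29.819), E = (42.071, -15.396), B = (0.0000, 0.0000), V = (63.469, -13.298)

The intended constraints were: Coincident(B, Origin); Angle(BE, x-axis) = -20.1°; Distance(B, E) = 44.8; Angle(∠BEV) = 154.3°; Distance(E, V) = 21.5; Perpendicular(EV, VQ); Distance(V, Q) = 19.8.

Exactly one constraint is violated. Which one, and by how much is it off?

Distance(V, Q) = 19.8 — off by 3.20.

B = (0.00, 0.00) ✓; BE at -20.10° ✓; |BE| = 44.80 ✓; ∠BEV = 154.3° ✓; |EV| = 21.50 ✓; ∠(EV, VQ) = 90.00° ✓; |VQ| = 16.60 ✗.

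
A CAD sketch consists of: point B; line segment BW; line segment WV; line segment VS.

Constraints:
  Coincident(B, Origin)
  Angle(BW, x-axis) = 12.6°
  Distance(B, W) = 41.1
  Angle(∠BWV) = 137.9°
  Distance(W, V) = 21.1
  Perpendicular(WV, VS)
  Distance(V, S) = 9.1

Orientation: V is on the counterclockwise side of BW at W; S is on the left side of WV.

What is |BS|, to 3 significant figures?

54.8

B is at the origin; BW runs at 12.6° with length 41.1, so W = 41.1·(cos 12.6°, sin 12.6°) = (40.1, 8.97). ∠BWV = 137.9°, so WV runs at 12.6° + (180° − 137.9°) = 54.7° from the x-axis; with |WV| = 21.1, V = W + 21.1·(cos 54.7°, sin 54.7°) = (52.3, 26.2). WV is perpendicular to VS; with |VS| = 9.1 on the left of WV, S = V + 9.1·(-0.816, 0.578) = (44.9, 31.4). Then |BS| = |S − B| = 54.8.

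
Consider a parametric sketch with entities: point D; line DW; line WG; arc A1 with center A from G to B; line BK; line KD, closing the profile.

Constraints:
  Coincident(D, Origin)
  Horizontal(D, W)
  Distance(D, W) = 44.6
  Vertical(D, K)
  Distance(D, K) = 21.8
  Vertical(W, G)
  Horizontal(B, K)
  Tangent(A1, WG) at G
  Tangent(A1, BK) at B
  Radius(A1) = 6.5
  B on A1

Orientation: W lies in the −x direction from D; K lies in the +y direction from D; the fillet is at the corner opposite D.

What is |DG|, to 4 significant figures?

47.15

D is at the origin; DW is horizontal with |DW| = 44.6 and W on the −x side, so W = (-44.60, 0.000). D and K share the same x with |DK| = 21.8 and K on the +y side, so K = (0.000, 21.80). The virtual corner opposite D is at (-44.60, 21.80). A1 meets WG tangentially, so AG is at right angles to WG and A1 meets BK tangentially, so AB is at right angles to BK, with radius 6.5, so the center A sits 6.5 in from both sides at A = (-38.10, 15.30). That places the tangent points at G = (-44.60, 15.30) on WG and B = (-38.10, 21.80) on BK. Then |DG| = |G − D| = 47.15.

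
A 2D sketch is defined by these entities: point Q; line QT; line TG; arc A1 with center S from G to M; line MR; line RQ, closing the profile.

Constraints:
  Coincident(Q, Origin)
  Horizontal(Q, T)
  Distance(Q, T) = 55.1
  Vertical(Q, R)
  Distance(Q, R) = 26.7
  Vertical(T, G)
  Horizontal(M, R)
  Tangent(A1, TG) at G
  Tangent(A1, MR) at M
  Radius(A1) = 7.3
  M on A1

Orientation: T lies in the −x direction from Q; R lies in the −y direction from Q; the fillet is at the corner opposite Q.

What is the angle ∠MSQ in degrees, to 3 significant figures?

112°

Q is at the origin; QT is horizontal with |QT| = 55.1 and T on the −x side, so T = (-55.1, 0.00). Q and R share the same x with |QR| = 26.7 and R on the −y side, so R = (0.00, -26.7). The virtual corner opposite Q is at (-55.1, -26.7). Since A1 is tangent to TG there, SG ⟂ TG and the tangent condition forces SM to be normal to MR, with radius 7.3, so the center S sits 7.3 in from both sides at S = (-47.8, -19.4). That places the tangent points at G = (-55.1, -19.4) on TG and M = (-47.8, -26.7) on MR. Then cos ∠MSQ = SM·SQ / (|SM||SQ|), giving 112°.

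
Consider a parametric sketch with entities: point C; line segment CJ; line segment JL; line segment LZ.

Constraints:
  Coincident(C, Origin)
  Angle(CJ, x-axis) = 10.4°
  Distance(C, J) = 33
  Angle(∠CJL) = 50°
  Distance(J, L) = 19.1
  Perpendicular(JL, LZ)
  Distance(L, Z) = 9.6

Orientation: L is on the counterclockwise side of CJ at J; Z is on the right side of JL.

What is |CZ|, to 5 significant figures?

34.943

∠CJL = 50.0°, so JL runs at 10.4° + (180° − 50.0°) = 140.40° from the x-axis; with |JL| = 19.1, L = J + 19.1·(cos 140.40°, sin 140.40°) = (17.741, 18.132). The perpendicularity gives LZ at right angles to JL; with |LZ| = 9.6 on the right of JL, Z = L + 9.6·(0.63742, 0.77051) = (23.860, 25.529). Then |CZ| = |Z − C| = 34.943.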